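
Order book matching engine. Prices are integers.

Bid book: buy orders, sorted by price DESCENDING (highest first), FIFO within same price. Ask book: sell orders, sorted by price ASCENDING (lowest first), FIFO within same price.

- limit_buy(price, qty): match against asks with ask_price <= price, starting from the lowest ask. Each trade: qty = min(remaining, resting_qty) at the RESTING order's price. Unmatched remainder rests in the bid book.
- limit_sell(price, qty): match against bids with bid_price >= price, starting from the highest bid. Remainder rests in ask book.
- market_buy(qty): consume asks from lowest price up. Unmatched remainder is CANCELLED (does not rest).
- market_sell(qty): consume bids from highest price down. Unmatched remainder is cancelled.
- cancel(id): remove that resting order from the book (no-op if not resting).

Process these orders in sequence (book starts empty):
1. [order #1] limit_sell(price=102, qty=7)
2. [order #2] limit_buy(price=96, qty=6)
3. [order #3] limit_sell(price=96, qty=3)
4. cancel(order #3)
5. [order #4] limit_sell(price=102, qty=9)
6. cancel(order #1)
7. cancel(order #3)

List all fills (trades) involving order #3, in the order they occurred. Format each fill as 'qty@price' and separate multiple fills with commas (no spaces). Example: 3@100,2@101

Answer: 3@96

Derivation:
After op 1 [order #1] limit_sell(price=102, qty=7): fills=none; bids=[-] asks=[#1:7@102]
After op 2 [order #2] limit_buy(price=96, qty=6): fills=none; bids=[#2:6@96] asks=[#1:7@102]
After op 3 [order #3] limit_sell(price=96, qty=3): fills=#2x#3:3@96; bids=[#2:3@96] asks=[#1:7@102]
After op 4 cancel(order #3): fills=none; bids=[#2:3@96] asks=[#1:7@102]
After op 5 [order #4] limit_sell(price=102, qty=9): fills=none; bids=[#2:3@96] asks=[#1:7@102 #4:9@102]
After op 6 cancel(order #1): fills=none; bids=[#2:3@96] asks=[#4:9@102]
After op 7 cancel(order #3): fills=none; bids=[#2:3@96] asks=[#4:9@102]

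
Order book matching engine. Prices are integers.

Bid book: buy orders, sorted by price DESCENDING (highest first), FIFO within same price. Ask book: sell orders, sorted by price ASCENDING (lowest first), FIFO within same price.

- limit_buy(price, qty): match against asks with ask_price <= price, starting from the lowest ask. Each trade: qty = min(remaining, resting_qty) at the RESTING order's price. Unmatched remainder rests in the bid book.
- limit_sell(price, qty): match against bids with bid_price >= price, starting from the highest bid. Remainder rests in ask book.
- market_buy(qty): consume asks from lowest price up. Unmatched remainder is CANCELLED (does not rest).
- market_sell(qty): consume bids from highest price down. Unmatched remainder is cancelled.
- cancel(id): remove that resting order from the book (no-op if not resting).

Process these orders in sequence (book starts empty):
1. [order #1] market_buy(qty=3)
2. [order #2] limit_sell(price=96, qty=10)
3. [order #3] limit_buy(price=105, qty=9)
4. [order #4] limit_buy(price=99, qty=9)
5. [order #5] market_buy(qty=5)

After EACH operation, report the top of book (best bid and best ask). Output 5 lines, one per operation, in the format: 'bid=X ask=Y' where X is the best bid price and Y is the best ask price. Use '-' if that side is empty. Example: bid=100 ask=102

After op 1 [order #1] market_buy(qty=3): fills=none; bids=[-] asks=[-]
After op 2 [order #2] limit_sell(price=96, qty=10): fills=none; bids=[-] asks=[#2:10@96]
After op 3 [order #3] limit_buy(price=105, qty=9): fills=#3x#2:9@96; bids=[-] asks=[#2:1@96]
After op 4 [order #4] limit_buy(price=99, qty=9): fills=#4x#2:1@96; bids=[#4:8@99] asks=[-]
After op 5 [order #5] market_buy(qty=5): fills=none; bids=[#4:8@99] asks=[-]

Answer: bid=- ask=-
bid=- ask=96
bid=- ask=96
bid=99 ask=-
bid=99 ask=-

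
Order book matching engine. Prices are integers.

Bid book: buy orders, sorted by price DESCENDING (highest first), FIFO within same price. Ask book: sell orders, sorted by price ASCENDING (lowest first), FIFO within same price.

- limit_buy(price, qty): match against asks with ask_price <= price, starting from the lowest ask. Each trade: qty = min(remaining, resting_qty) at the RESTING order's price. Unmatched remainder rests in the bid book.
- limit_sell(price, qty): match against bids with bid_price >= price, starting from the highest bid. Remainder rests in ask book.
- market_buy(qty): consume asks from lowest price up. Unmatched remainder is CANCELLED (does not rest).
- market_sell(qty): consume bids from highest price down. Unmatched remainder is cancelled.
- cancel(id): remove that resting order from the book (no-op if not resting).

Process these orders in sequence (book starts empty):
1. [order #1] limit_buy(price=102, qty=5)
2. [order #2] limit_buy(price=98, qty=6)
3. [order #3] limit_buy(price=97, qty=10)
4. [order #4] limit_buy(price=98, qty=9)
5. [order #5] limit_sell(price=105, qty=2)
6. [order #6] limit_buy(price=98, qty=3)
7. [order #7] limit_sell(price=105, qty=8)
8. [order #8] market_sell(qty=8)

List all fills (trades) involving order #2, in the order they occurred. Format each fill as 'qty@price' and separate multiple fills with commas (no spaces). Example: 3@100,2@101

Answer: 3@98

Derivation:
After op 1 [order #1] limit_buy(price=102, qty=5): fills=none; bids=[#1:5@102] asks=[-]
After op 2 [order #2] limit_buy(price=98, qty=6): fills=none; bids=[#1:5@102 #2:6@98] asks=[-]
After op 3 [order #3] limit_buy(price=97, qty=10): fills=none; bids=[#1:5@102 #2:6@98 #3:10@97] asks=[-]
After op 4 [order #4] limit_buy(price=98, qty=9): fills=none; bids=[#1:5@102 #2:6@98 #4:9@98 #3:10@97] asks=[-]
After op 5 [order #5] limit_sell(price=105, qty=2): fills=none; bids=[#1:5@102 #2:6@98 #4:9@98 #3:10@97] asks=[#5:2@105]
After op 6 [order #6] limit_buy(price=98, qty=3): fills=none; bids=[#1:5@102 #2:6@98 #4:9@98 #6:3@98 #3:10@97] asks=[#5:2@105]
After op 7 [order #7] limit_sell(price=105, qty=8): fills=none; bids=[#1:5@102 #2:6@98 #4:9@98 #6:3@98 #3:10@97] asks=[#5:2@105 #7:8@105]
After op 8 [order #8] market_sell(qty=8): fills=#1x#8:5@102 #2x#8:3@98; bids=[#2:3@98 #4:9@98 #6:3@98 #3:10@97] asks=[#5:2@105 #7:8@105]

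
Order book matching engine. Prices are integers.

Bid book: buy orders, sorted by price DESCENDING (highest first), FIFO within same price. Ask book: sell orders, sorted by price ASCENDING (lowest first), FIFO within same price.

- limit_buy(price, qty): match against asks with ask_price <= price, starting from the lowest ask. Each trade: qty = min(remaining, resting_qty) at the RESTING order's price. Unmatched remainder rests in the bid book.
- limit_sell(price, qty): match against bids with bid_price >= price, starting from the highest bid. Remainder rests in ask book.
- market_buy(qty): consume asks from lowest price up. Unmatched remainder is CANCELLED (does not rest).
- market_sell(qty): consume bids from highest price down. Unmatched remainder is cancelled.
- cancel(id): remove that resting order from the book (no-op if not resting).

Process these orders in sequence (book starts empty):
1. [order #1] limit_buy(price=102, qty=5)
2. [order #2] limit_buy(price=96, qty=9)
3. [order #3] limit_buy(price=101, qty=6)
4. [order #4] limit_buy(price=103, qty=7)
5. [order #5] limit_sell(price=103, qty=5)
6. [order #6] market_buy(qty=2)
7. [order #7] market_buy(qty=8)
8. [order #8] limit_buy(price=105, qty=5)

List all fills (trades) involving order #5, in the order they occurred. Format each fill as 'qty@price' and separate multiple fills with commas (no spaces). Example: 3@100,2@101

After op 1 [order #1] limit_buy(price=102, qty=5): fills=none; bids=[#1:5@102] asks=[-]
After op 2 [order #2] limit_buy(price=96, qty=9): fills=none; bids=[#1:5@102 #2:9@96] asks=[-]
After op 3 [order #3] limit_buy(price=101, qty=6): fills=none; bids=[#1:5@102 #3:6@101 #2:9@96] asks=[-]
After op 4 [order #4] limit_buy(price=103, qty=7): fills=none; bids=[#4:7@103 #1:5@102 #3:6@101 #2:9@96] asks=[-]
After op 5 [order #5] limit_sell(price=103, qty=5): fills=#4x#5:5@103; bids=[#4:2@103 #1:5@102 #3:6@101 #2:9@96] asks=[-]
After op 6 [order #6] market_buy(qty=2): fills=none; bids=[#4:2@103 #1:5@102 #3:6@101 #2:9@96] asks=[-]
After op 7 [order #7] market_buy(qty=8): fills=none; bids=[#4:2@103 #1:5@102 #3:6@101 #2:9@96] asks=[-]
After op 8 [order #8] limit_buy(price=105, qty=5): fills=none; bids=[#8:5@105 #4:2@103 #1:5@102 #3:6@101 #2:9@96] asks=[-]

Answer: 5@103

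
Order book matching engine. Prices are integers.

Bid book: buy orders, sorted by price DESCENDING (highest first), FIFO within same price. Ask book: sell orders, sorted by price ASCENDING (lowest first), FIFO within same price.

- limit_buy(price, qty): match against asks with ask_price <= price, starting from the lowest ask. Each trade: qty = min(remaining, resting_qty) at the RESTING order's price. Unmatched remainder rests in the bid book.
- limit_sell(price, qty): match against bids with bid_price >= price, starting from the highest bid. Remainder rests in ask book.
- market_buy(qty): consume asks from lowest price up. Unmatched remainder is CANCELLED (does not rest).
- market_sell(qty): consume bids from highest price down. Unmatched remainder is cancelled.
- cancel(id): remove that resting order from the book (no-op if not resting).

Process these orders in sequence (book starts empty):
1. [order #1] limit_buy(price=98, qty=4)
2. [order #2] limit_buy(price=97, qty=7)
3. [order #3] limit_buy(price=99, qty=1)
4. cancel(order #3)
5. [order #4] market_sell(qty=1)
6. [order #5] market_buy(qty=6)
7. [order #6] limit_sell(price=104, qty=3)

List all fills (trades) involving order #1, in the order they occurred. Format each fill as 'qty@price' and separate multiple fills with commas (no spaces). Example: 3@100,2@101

After op 1 [order #1] limit_buy(price=98, qty=4): fills=none; bids=[#1:4@98] asks=[-]
After op 2 [order #2] limit_buy(price=97, qty=7): fills=none; bids=[#1:4@98 #2:7@97] asks=[-]
After op 3 [order #3] limit_buy(price=99, qty=1): fills=none; bids=[#3:1@99 #1:4@98 #2:7@97] asks=[-]
After op 4 cancel(order #3): fills=none; bids=[#1:4@98 #2:7@97] asks=[-]
After op 5 [order #4] market_sell(qty=1): fills=#1x#4:1@98; bids=[#1:3@98 #2:7@97] asks=[-]
After op 6 [order #5] market_buy(qty=6): fills=none; bids=[#1:3@98 #2:7@97] asks=[-]
After op 7 [order #6] limit_sell(price=104, qty=3): fills=none; bids=[#1:3@98 #2:7@97] asks=[#6:3@104]

Answer: 1@98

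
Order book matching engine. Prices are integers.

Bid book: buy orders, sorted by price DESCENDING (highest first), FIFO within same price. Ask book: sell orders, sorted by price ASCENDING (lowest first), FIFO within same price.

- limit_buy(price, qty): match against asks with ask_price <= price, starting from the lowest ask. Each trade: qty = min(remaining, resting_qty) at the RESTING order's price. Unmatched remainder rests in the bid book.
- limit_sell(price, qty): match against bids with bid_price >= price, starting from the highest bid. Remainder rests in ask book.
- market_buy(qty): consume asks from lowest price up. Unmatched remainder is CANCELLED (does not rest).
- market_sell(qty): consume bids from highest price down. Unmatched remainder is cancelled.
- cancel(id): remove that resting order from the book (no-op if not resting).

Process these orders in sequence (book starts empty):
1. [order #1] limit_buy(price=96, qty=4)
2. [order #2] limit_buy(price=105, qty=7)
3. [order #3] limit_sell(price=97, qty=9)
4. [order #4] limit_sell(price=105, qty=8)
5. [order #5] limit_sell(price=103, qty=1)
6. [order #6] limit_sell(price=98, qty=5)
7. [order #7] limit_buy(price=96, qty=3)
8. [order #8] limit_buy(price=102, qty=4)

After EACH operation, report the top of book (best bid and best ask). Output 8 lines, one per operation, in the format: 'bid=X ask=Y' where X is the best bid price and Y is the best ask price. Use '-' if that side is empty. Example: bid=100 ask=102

Answer: bid=96 ask=-
bid=105 ask=-
bid=96 ask=97
bid=96 ask=97
bid=96 ask=97
bid=96 ask=97
bid=96 ask=97
bid=96 ask=98

Derivation:
After op 1 [order #1] limit_buy(price=96, qty=4): fills=none; bids=[#1:4@96] asks=[-]
After op 2 [order #2] limit_buy(price=105, qty=7): fills=none; bids=[#2:7@105 #1:4@96] asks=[-]
After op 3 [order #3] limit_sell(price=97, qty=9): fills=#2x#3:7@105; bids=[#1:4@96] asks=[#3:2@97]
After op 4 [order #4] limit_sell(price=105, qty=8): fills=none; bids=[#1:4@96] asks=[#3:2@97 #4:8@105]
After op 5 [order #5] limit_sell(price=103, qty=1): fills=none; bids=[#1:4@96] asks=[#3:2@97 #5:1@103 #4:8@105]
After op 6 [order #6] limit_sell(price=98, qty=5): fills=none; bids=[#1:4@96] asks=[#3:2@97 #6:5@98 #5:1@103 #4:8@105]
After op 7 [order #7] limit_buy(price=96, qty=3): fills=none; bids=[#1:4@96 #7:3@96] asks=[#3:2@97 #6:5@98 #5:1@103 #4:8@105]
After op 8 [order #8] limit_buy(price=102, qty=4): fills=#8x#3:2@97 #8x#6:2@98; bids=[#1:4@96 #7:3@96] asks=[#6:3@98 #5:1@103 #4:8@105]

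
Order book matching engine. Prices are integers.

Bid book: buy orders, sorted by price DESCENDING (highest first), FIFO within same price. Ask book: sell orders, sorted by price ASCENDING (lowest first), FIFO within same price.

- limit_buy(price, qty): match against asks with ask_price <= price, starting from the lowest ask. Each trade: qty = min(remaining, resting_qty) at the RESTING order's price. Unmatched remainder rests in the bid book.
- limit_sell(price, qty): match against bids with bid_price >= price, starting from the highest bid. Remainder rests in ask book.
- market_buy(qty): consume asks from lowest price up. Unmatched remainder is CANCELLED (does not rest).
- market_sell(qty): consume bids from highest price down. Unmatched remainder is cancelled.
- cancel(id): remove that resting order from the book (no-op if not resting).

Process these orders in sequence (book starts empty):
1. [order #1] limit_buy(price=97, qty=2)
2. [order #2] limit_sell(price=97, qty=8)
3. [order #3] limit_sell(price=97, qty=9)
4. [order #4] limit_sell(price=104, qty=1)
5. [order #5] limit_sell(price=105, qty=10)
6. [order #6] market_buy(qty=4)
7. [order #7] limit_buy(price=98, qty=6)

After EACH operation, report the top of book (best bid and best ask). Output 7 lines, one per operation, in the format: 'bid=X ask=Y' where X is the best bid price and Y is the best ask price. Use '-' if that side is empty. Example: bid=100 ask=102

Answer: bid=97 ask=-
bid=- ask=97
bid=- ask=97
bid=- ask=97
bid=- ask=97
bid=- ask=97
bid=- ask=97

Derivation:
After op 1 [order #1] limit_buy(price=97, qty=2): fills=none; bids=[#1:2@97] asks=[-]
After op 2 [order #2] limit_sell(price=97, qty=8): fills=#1x#2:2@97; bids=[-] asks=[#2:6@97]
After op 3 [order #3] limit_sell(price=97, qty=9): fills=none; bids=[-] asks=[#2:6@97 #3:9@97]
After op 4 [order #4] limit_sell(price=104, qty=1): fills=none; bids=[-] asks=[#2:6@97 #3:9@97 #4:1@104]
After op 5 [order #5] limit_sell(price=105, qty=10): fills=none; bids=[-] asks=[#2:6@97 #3:9@97 #4:1@104 #5:10@105]
After op 6 [order #6] market_buy(qty=4): fills=#6x#2:4@97; bids=[-] asks=[#2:2@97 #3:9@97 #4:1@104 #5:10@105]
After op 7 [order #7] limit_buy(price=98, qty=6): fills=#7x#2:2@97 #7x#3:4@97; bids=[-] asks=[#3:5@97 #4:1@104 #5:10@105]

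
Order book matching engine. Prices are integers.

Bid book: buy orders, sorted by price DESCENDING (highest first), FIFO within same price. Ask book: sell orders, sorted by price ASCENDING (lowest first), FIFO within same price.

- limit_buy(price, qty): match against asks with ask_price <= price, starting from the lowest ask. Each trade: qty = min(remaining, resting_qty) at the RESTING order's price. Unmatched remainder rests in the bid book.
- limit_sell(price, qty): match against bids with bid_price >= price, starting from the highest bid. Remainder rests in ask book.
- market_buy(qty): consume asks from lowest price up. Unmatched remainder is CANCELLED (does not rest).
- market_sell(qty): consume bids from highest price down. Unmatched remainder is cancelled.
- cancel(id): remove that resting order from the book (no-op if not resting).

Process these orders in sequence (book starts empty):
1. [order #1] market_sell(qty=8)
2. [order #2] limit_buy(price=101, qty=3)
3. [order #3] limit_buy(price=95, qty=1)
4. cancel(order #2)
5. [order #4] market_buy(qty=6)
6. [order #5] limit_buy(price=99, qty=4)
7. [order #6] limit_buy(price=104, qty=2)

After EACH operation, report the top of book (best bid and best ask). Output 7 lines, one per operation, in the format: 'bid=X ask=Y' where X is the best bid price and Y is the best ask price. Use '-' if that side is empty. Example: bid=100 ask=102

Answer: bid=- ask=-
bid=101 ask=-
bid=101 ask=-
bid=95 ask=-
bid=95 ask=-
bid=99 ask=-
bid=104 ask=-

Derivation:
After op 1 [order #1] market_sell(qty=8): fills=none; bids=[-] asks=[-]
After op 2 [order #2] limit_buy(price=101, qty=3): fills=none; bids=[#2:3@101] asks=[-]
After op 3 [order #3] limit_buy(price=95, qty=1): fills=none; bids=[#2:3@101 #3:1@95] asks=[-]
After op 4 cancel(order #2): fills=none; bids=[#3:1@95] asks=[-]
After op 5 [order #4] market_buy(qty=6): fills=none; bids=[#3:1@95] asks=[-]
After op 6 [order #5] limit_buy(price=99, qty=4): fills=none; bids=[#5:4@99 #3:1@95] asks=[-]
After op 7 [order #6] limit_buy(price=104, qty=2): fills=none; bids=[#6:2@104 #5:4@99 #3:1@95] asks=[-]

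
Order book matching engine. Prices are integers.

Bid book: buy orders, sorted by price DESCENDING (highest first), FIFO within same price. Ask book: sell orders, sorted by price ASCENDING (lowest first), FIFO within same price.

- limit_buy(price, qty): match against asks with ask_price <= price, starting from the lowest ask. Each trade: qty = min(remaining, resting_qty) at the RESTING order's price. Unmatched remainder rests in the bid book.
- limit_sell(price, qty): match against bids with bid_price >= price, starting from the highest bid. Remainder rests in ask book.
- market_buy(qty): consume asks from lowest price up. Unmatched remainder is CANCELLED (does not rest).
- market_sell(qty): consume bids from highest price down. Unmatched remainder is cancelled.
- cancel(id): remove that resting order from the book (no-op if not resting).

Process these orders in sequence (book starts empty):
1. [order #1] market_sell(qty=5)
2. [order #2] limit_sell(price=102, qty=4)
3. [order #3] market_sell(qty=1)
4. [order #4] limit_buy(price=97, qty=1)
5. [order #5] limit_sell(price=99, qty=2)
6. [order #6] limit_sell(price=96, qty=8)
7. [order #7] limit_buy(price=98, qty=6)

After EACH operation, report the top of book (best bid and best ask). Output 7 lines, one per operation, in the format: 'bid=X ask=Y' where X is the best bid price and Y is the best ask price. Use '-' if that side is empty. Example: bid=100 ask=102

After op 1 [order #1] market_sell(qty=5): fills=none; bids=[-] asks=[-]
After op 2 [order #2] limit_sell(price=102, qty=4): fills=none; bids=[-] asks=[#2:4@102]
After op 3 [order #3] market_sell(qty=1): fills=none; bids=[-] asks=[#2:4@102]
After op 4 [order #4] limit_buy(price=97, qty=1): fills=none; bids=[#4:1@97] asks=[#2:4@102]
After op 5 [order #5] limit_sell(price=99, qty=2): fills=none; bids=[#4:1@97] asks=[#5:2@99 #2:4@102]
After op 6 [order #6] limit_sell(price=96, qty=8): fills=#4x#6:1@97; bids=[-] asks=[#6:7@96 #5:2@99 #2:4@102]
After op 7 [order #7] limit_buy(price=98, qty=6): fills=#7x#6:6@96; bids=[-] asks=[#6:1@96 #5:2@99 #2:4@102]

Answer: bid=- ask=-
bid=- ask=102
bid=- ask=102
bid=97 ask=102
bid=97 ask=99
bid=- ask=96
bid=- ask=96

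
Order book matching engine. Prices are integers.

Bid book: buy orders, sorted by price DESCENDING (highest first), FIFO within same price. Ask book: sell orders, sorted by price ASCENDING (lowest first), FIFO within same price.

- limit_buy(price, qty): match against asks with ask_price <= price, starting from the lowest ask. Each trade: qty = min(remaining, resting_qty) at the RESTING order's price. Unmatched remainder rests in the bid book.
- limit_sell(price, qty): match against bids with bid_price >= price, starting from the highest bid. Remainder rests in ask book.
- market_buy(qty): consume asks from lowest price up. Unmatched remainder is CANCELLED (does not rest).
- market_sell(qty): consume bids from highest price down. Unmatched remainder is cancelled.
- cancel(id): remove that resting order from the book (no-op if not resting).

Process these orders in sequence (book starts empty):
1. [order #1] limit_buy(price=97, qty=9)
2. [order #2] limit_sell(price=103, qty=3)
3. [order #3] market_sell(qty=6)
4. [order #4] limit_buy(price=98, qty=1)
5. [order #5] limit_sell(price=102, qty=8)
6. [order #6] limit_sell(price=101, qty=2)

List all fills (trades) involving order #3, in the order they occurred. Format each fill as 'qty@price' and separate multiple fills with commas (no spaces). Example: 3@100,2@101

After op 1 [order #1] limit_buy(price=97, qty=9): fills=none; bids=[#1:9@97] asks=[-]
After op 2 [order #2] limit_sell(price=103, qty=3): fills=none; bids=[#1:9@97] asks=[#2:3@103]
After op 3 [order #3] market_sell(qty=6): fills=#1x#3:6@97; bids=[#1:3@97] asks=[#2:3@103]
After op 4 [order #4] limit_buy(price=98, qty=1): fills=none; bids=[#4:1@98 #1:3@97] asks=[#2:3@103]
After op 5 [order #5] limit_sell(price=102, qty=8): fills=none; bids=[#4:1@98 #1:3@97] asks=[#5:8@102 #2:3@103]
After op 6 [order #6] limit_sell(price=101, qty=2): fills=none; bids=[#4:1@98 #1:3@97] asks=[#6:2@101 #5:8@102 #2:3@103]

Answer: 6@97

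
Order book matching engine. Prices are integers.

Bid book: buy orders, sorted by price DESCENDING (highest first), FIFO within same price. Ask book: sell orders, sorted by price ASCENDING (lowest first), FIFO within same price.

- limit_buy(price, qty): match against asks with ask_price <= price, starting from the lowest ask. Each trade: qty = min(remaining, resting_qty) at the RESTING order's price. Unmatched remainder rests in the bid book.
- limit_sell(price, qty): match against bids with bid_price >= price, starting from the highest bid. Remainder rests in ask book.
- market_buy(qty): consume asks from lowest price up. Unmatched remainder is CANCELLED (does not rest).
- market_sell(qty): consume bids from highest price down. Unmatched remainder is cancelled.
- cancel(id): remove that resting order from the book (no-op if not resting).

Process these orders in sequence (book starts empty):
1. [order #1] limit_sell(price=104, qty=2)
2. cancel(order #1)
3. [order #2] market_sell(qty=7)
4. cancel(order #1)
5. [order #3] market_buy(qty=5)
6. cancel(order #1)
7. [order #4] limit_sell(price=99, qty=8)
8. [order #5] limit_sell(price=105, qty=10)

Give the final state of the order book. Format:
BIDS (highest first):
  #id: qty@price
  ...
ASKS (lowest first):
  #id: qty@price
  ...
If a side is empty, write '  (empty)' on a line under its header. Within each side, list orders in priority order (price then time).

Answer: BIDS (highest first):
  (empty)
ASKS (lowest first):
  #4: 8@99
  #5: 10@105

Derivation:
After op 1 [order #1] limit_sell(price=104, qty=2): fills=none; bids=[-] asks=[#1:2@104]
After op 2 cancel(order #1): fills=none; bids=[-] asks=[-]
After op 3 [order #2] market_sell(qty=7): fills=none; bids=[-] asks=[-]
After op 4 cancel(order #1): fills=none; bids=[-] asks=[-]
After op 5 [order #3] market_buy(qty=5): fills=none; bids=[-] asks=[-]
After op 6 cancel(order #1): fills=none; bids=[-] asks=[-]
After op 7 [order #4] limit_sell(price=99, qty=8): fills=none; bids=[-] asks=[#4:8@99]
After op 8 [order #5] limit_sell(price=105, qty=10): fills=none; bids=[-] asks=[#4:8@99 #5:10@105]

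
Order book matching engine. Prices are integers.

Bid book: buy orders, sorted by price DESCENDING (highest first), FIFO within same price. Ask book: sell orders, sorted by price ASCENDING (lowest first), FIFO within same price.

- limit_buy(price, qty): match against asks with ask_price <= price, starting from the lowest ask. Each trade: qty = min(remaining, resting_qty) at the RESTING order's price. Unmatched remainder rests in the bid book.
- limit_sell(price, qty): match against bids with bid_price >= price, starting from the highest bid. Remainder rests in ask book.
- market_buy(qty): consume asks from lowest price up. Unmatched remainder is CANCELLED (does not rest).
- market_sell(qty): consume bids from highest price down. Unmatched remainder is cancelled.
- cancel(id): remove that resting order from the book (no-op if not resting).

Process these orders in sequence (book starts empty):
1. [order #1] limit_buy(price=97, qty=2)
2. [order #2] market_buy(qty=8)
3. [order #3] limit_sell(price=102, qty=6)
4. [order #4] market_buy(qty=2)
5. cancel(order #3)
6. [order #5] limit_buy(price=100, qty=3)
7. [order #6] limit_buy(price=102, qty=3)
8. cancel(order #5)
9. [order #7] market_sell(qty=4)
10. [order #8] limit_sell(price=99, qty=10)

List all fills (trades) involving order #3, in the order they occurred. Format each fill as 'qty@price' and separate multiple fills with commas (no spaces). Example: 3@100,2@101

After op 1 [order #1] limit_buy(price=97, qty=2): fills=none; bids=[#1:2@97] asks=[-]
After op 2 [order #2] market_buy(qty=8): fills=none; bids=[#1:2@97] asks=[-]
After op 3 [order #3] limit_sell(price=102, qty=6): fills=none; bids=[#1:2@97] asks=[#3:6@102]
After op 4 [order #4] market_buy(qty=2): fills=#4x#3:2@102; bids=[#1:2@97] asks=[#3:4@102]
After op 5 cancel(order #3): fills=none; bids=[#1:2@97] asks=[-]
After op 6 [order #5] limit_buy(price=100, qty=3): fills=none; bids=[#5:3@100 #1:2@97] asks=[-]
After op 7 [order #6] limit_buy(price=102, qty=3): fills=none; bids=[#6:3@102 #5:3@100 #1:2@97] asks=[-]
After op 8 cancel(order #5): fills=none; bids=[#6:3@102 #1:2@97] asks=[-]
After op 9 [order #7] market_sell(qty=4): fills=#6x#7:3@102 #1x#7:1@97; bids=[#1:1@97] asks=[-]
After op 10 [order #8] limit_sell(price=99, qty=10): fills=none; bids=[#1:1@97] asks=[#8:10@99]

Answer: 2@102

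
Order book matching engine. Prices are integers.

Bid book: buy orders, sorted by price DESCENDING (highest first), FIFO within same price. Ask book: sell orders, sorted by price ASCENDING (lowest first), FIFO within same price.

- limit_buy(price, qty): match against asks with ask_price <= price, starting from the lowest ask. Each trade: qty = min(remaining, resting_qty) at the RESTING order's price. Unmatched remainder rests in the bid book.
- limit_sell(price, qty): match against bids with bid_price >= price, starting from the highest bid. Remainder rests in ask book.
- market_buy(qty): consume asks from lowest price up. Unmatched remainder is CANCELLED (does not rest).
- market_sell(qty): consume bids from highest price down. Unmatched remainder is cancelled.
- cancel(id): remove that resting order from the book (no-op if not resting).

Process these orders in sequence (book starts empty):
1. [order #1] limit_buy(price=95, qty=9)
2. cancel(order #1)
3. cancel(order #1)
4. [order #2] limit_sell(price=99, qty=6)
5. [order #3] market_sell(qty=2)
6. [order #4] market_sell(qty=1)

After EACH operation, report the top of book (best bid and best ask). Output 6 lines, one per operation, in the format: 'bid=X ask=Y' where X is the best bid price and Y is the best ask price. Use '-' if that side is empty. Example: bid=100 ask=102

Answer: bid=95 ask=-
bid=- ask=-
bid=- ask=-
bid=- ask=99
bid=- ask=99
bid=- ask=99

Derivation:
After op 1 [order #1] limit_buy(price=95, qty=9): fills=none; bids=[#1:9@95] asks=[-]
After op 2 cancel(order #1): fills=none; bids=[-] asks=[-]
After op 3 cancel(order #1): fills=none; bids=[-] asks=[-]
After op 4 [order #2] limit_sell(price=99, qty=6): fills=none; bids=[-] asks=[#2:6@99]
After op 5 [order #3] market_sell(qty=2): fills=none; bids=[-] asks=[#2:6@99]
After op 6 [order #4] market_sell(qty=1): fills=none; bids=[-] asks=[#2:6@99]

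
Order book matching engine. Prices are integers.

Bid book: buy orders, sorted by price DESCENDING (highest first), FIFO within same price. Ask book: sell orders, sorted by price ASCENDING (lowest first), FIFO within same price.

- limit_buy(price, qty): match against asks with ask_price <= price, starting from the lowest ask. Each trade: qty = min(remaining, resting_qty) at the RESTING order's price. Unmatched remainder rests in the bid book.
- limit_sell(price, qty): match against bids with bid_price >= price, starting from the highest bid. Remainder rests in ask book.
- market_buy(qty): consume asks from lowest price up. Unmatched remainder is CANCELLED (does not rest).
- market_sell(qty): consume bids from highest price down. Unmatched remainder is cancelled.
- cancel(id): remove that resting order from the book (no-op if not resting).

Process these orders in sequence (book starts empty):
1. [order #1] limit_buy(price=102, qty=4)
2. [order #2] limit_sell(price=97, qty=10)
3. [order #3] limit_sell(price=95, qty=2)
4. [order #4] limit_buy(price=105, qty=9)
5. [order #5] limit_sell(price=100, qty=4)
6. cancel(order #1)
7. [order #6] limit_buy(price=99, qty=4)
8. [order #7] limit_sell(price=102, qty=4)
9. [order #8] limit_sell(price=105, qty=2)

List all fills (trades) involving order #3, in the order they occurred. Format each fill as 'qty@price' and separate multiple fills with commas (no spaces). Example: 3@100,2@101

Answer: 2@95

Derivation:
After op 1 [order #1] limit_buy(price=102, qty=4): fills=none; bids=[#1:4@102] asks=[-]
After op 2 [order #2] limit_sell(price=97, qty=10): fills=#1x#2:4@102; bids=[-] asks=[#2:6@97]
After op 3 [order #3] limit_sell(price=95, qty=2): fills=none; bids=[-] asks=[#3:2@95 #2:6@97]
After op 4 [order #4] limit_buy(price=105, qty=9): fills=#4x#3:2@95 #4x#2:6@97; bids=[#4:1@105] asks=[-]
After op 5 [order #5] limit_sell(price=100, qty=4): fills=#4x#5:1@105; bids=[-] asks=[#5:3@100]
After op 6 cancel(order #1): fills=none; bids=[-] asks=[#5:3@100]
After op 7 [order #6] limit_buy(price=99, qty=4): fills=none; bids=[#6:4@99] asks=[#5:3@100]
After op 8 [order #7] limit_sell(price=102, qty=4): fills=none; bids=[#6:4@99] asks=[#5:3@100 #7:4@102]
After op 9 [order #8] limit_sell(price=105, qty=2): fills=none; bids=[#6:4@99] asks=[#5:3@100 #7:4@102 #8:2@105]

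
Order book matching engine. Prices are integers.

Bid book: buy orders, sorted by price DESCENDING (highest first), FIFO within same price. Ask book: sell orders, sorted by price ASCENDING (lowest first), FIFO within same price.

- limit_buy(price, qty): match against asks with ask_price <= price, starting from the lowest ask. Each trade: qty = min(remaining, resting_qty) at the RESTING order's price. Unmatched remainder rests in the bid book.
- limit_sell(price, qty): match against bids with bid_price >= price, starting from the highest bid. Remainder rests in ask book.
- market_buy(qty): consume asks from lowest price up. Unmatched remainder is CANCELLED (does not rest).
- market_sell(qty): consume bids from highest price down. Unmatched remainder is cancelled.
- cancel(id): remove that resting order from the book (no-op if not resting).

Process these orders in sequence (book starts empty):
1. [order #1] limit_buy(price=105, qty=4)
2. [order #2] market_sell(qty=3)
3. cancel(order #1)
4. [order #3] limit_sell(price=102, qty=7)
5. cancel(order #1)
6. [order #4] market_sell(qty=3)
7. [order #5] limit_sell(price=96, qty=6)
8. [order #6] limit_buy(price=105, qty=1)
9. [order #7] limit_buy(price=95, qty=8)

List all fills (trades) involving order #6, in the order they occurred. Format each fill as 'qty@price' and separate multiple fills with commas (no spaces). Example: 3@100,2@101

After op 1 [order #1] limit_buy(price=105, qty=4): fills=none; bids=[#1:4@105] asks=[-]
After op 2 [order #2] market_sell(qty=3): fills=#1x#2:3@105; bids=[#1:1@105] asks=[-]
After op 3 cancel(order #1): fills=none; bids=[-] asks=[-]
After op 4 [order #3] limit_sell(price=102, qty=7): fills=none; bids=[-] asks=[#3:7@102]
After op 5 cancel(order #1): fills=none; bids=[-] asks=[#3:7@102]
After op 6 [order #4] market_sell(qty=3): fills=none; bids=[-] asks=[#3:7@102]
After op 7 [order #5] limit_sell(price=96, qty=6): fills=none; bids=[-] asks=[#5:6@96 #3:7@102]
After op 8 [order #6] limit_buy(price=105, qty=1): fills=#6x#5:1@96; bids=[-] asks=[#5:5@96 #3:7@102]
After op 9 [order #7] limit_buy(price=95, qty=8): fills=none; bids=[#7:8@95] asks=[#5:5@96 #3:7@102]

Answer: 1@96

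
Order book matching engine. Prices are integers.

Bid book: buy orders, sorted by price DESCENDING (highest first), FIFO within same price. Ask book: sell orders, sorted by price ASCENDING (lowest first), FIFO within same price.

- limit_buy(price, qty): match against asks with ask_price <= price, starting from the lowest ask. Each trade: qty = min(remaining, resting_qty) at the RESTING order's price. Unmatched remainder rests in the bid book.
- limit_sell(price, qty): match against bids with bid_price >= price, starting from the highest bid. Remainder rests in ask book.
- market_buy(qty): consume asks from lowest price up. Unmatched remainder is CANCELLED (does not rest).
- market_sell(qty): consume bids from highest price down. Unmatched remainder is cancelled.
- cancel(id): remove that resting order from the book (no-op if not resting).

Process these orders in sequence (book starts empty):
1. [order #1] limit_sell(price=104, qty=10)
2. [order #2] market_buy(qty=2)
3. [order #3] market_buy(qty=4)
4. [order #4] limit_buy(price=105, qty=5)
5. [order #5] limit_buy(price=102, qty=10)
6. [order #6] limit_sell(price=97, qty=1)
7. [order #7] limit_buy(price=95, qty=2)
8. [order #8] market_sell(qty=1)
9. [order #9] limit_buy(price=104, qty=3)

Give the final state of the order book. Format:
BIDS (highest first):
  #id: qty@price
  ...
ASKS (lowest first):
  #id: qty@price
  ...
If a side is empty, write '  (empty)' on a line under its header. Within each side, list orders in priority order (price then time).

After op 1 [order #1] limit_sell(price=104, qty=10): fills=none; bids=[-] asks=[#1:10@104]
After op 2 [order #2] market_buy(qty=2): fills=#2x#1:2@104; bids=[-] asks=[#1:8@104]
After op 3 [order #3] market_buy(qty=4): fills=#3x#1:4@104; bids=[-] asks=[#1:4@104]
After op 4 [order #4] limit_buy(price=105, qty=5): fills=#4x#1:4@104; bids=[#4:1@105] asks=[-]
After op 5 [order #5] limit_buy(price=102, qty=10): fills=none; bids=[#4:1@105 #5:10@102] asks=[-]
After op 6 [order #6] limit_sell(price=97, qty=1): fills=#4x#6:1@105; bids=[#5:10@102] asks=[-]
After op 7 [order #7] limit_buy(price=95, qty=2): fills=none; bids=[#5:10@102 #7:2@95] asks=[-]
After op 8 [order #8] market_sell(qty=1): fills=#5x#8:1@102; bids=[#5:9@102 #7:2@95] asks=[-]
After op 9 [order #9] limit_buy(price=104, qty=3): fills=none; bids=[#9:3@104 #5:9@102 #7:2@95] asks=[-]

Answer: BIDS (highest first):
  #9: 3@104
  #5: 9@102
  #7: 2@95
ASKS (lowest first):
  (empty)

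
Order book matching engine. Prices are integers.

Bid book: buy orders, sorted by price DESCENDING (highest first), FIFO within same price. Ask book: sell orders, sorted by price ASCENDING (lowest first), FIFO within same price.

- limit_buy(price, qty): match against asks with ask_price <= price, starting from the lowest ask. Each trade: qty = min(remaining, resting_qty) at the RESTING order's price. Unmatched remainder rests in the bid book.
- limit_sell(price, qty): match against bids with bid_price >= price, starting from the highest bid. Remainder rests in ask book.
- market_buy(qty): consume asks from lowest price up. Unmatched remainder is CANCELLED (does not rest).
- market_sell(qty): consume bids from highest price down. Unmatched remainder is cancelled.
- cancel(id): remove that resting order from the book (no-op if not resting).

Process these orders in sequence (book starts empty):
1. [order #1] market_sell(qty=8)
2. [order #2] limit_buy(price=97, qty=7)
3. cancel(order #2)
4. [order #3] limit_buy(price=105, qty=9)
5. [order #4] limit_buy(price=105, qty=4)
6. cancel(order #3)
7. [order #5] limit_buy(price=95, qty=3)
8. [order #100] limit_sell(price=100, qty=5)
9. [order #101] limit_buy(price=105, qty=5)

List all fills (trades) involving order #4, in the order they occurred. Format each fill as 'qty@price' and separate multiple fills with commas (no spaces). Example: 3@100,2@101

Answer: 4@105

Derivation:
After op 1 [order #1] market_sell(qty=8): fills=none; bids=[-] asks=[-]
After op 2 [order #2] limit_buy(price=97, qty=7): fills=none; bids=[#2:7@97] asks=[-]
After op 3 cancel(order #2): fills=none; bids=[-] asks=[-]
After op 4 [order #3] limit_buy(price=105, qty=9): fills=none; bids=[#3:9@105] asks=[-]
After op 5 [order #4] limit_buy(price=105, qty=4): fills=none; bids=[#3:9@105 #4:4@105] asks=[-]
After op 6 cancel(order #3): fills=none; bids=[#4:4@105] asks=[-]
After op 7 [order #5] limit_buy(price=95, qty=3): fills=none; bids=[#4:4@105 #5:3@95] asks=[-]
After op 8 [order #100] limit_sell(price=100, qty=5): fills=#4x#100:4@105; bids=[#5:3@95] asks=[#100:1@100]
After op 9 [order #101] limit_buy(price=105, qty=5): fills=#101x#100:1@100; bids=[#101:4@105 #5:3@95] asks=[-]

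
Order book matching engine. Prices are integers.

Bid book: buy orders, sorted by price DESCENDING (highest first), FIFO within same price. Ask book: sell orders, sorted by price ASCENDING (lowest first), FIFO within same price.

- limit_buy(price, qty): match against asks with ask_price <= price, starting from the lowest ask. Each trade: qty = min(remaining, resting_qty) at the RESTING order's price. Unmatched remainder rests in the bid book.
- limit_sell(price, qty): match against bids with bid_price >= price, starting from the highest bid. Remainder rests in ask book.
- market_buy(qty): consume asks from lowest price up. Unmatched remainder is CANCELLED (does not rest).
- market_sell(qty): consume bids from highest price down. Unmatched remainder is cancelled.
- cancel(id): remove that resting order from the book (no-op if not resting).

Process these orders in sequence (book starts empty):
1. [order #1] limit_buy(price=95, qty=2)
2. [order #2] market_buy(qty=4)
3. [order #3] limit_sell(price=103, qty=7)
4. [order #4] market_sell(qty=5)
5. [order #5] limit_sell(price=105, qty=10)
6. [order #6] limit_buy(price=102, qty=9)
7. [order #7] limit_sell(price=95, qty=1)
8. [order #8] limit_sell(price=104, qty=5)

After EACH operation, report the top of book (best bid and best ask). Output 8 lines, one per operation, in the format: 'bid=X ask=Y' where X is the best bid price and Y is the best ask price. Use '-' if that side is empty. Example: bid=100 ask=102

After op 1 [order #1] limit_buy(price=95, qty=2): fills=none; bids=[#1:2@95] asks=[-]
After op 2 [order #2] market_buy(qty=4): fills=none; bids=[#1:2@95] asks=[-]
After op 3 [order #3] limit_sell(price=103, qty=7): fills=none; bids=[#1:2@95] asks=[#3:7@103]
After op 4 [order #4] market_sell(qty=5): fills=#1x#4:2@95; bids=[-] asks=[#3:7@103]
After op 5 [order #5] limit_sell(price=105, qty=10): fills=none; bids=[-] asks=[#3:7@103 #5:10@105]
After op 6 [order #6] limit_buy(price=102, qty=9): fills=none; bids=[#6:9@102] asks=[#3:7@103 #5:10@105]
After op 7 [order #7] limit_sell(price=95, qty=1): fills=#6x#7:1@102; bids=[#6:8@102] asks=[#3:7@103 #5:10@105]
After op 8 [order #8] limit_sell(price=104, qty=5): fills=none; bids=[#6:8@102] asks=[#3:7@103 #8:5@104 #5:10@105]

Answer: bid=95 ask=-
bid=95 ask=-
bid=95 ask=103
bid=- ask=103
bid=- ask=103
bid=102 ask=103
bid=102 ask=103
bid=102 ask=103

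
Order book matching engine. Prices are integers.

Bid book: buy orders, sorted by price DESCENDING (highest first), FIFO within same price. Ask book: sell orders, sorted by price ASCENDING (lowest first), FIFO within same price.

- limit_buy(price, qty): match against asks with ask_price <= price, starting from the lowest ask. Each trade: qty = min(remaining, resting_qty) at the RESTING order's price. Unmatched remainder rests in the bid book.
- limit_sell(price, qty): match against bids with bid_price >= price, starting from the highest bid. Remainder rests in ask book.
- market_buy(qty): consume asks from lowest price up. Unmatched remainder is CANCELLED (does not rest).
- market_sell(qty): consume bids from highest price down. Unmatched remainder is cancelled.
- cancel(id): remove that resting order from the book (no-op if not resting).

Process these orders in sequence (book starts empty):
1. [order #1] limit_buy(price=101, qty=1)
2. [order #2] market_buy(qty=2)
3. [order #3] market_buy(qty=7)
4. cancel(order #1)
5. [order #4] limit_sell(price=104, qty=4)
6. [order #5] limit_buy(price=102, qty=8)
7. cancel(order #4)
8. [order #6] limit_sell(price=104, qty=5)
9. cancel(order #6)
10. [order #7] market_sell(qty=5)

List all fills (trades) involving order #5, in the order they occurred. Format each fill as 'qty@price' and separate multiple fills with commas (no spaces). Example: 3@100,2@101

After op 1 [order #1] limit_buy(price=101, qty=1): fills=none; bids=[#1:1@101] asks=[-]
After op 2 [order #2] market_buy(qty=2): fills=none; bids=[#1:1@101] asks=[-]
After op 3 [order #3] market_buy(qty=7): fills=none; bids=[#1:1@101] asks=[-]
After op 4 cancel(order #1): fills=none; bids=[-] asks=[-]
After op 5 [order #4] limit_sell(price=104, qty=4): fills=none; bids=[-] asks=[#4:4@104]
After op 6 [order #5] limit_buy(price=102, qty=8): fills=none; bids=[#5:8@102] asks=[#4:4@104]
After op 7 cancel(order #4): fills=none; bids=[#5:8@102] asks=[-]
After op 8 [order #6] limit_sell(price=104, qty=5): fills=none; bids=[#5:8@102] asks=[#6:5@104]
After op 9 cancel(order #6): fills=none; bids=[#5:8@102] asks=[-]
After op 10 [order #7] market_sell(qty=5): fills=#5x#7:5@102; bids=[#5:3@102] asks=[-]

Answer: 5@102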